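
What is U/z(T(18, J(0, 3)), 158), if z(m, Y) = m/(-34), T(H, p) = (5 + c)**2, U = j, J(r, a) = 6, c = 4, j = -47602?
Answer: 1618468/81 ≈ 19981.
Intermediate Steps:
U = -47602
T(H, p) = 81 (T(H, p) = (5 + 4)**2 = 9**2 = 81)
z(m, Y) = -m/34 (z(m, Y) = m*(-1/34) = -m/34)
U/z(T(18, J(0, 3)), 158) = -47602/((-1/34*81)) = -47602/(-81/34) = -47602*(-34/81) = 1618468/81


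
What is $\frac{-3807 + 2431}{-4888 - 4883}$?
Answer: $\frac{1376}{9771} \approx 0.14082$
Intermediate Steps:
$\frac{-3807 + 2431}{-4888 - 4883} = - \frac{1376}{-9771} = \left(-1376\right) \left(- \frac{1}{9771}\right) = \frac{1376}{9771}$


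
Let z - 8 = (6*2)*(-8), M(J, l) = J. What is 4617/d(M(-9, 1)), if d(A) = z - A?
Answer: -4617/79 ≈ -58.443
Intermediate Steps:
z = -88 (z = 8 + (6*2)*(-8) = 8 + 12*(-8) = 8 - 96 = -88)
d(A) = -88 - A
4617/d(M(-9, 1)) = 4617/(-88 - 1*(-9)) = 4617/(-88 + 9) = 4617/(-79) = 4617*(-1/79) = -4617/79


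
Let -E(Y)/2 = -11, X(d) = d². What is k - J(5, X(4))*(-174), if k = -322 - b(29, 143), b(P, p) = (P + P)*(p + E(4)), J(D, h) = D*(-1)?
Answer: -10762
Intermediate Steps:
E(Y) = 22 (E(Y) = -2*(-11) = 22)
J(D, h) = -D
b(P, p) = 2*P*(22 + p) (b(P, p) = (P + P)*(p + 22) = (2*P)*(22 + p) = 2*P*(22 + p))
k = -9892 (k = -322 - 2*29*(22 + 143) = -322 - 2*29*165 = -322 - 1*9570 = -322 - 9570 = -9892)
k - J(5, X(4))*(-174) = -9892 - (-1*5)*(-174) = -9892 - (-5)*(-174) = -9892 - 1*870 = -9892 - 870 = -10762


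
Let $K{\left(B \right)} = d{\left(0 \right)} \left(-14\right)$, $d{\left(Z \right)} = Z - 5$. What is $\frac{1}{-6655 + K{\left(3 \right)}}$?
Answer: $- \frac{1}{6585} \approx -0.00015186$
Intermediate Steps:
$d{\left(Z \right)} = -5 + Z$ ($d{\left(Z \right)} = Z - 5 = -5 + Z$)
$K{\left(B \right)} = 70$ ($K{\left(B \right)} = \left(-5 + 0\right) \left(-14\right) = \left(-5\right) \left(-14\right) = 70$)
$\frac{1}{-6655 + K{\left(3 \right)}} = \frac{1}{-6655 + 70} = \frac{1}{-6585} = - \frac{1}{6585}$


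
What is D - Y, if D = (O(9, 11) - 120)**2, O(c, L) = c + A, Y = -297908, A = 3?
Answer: 309572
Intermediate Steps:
O(c, L) = 3 + c (O(c, L) = c + 3 = 3 + c)
D = 11664 (D = ((3 + 9) - 120)**2 = (12 - 120)**2 = (-108)**2 = 11664)
D - Y = 11664 - 1*(-297908) = 11664 + 297908 = 309572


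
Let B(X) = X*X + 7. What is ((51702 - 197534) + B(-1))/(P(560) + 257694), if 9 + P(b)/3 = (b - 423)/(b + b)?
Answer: -54440960/96195817 ≈ -0.56594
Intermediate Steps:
P(b) = -27 + 3*(-423 + b)/(2*b) (P(b) = -27 + 3*((b - 423)/(b + b)) = -27 + 3*((-423 + b)/((2*b))) = -27 + 3*((-423 + b)*(1/(2*b))) = -27 + 3*((-423 + b)/(2*b)) = -27 + 3*(-423 + b)/(2*b))
B(X) = 7 + X² (B(X) = X² + 7 = 7 + X²)
((51702 - 197534) + B(-1))/(P(560) + 257694) = ((51702 - 197534) + (7 + (-1)²))/((3/2)*(-423 - 17*560)/560 + 257694) = (-145832 + (7 + 1))/((3/2)*(1/560)*(-423 - 9520) + 257694) = (-145832 + 8)/((3/2)*(1/560)*(-9943) + 257694) = -145824/(-29829/1120 + 257694) = -145824/288587451/1120 = -145824*1120/288587451 = -54440960/96195817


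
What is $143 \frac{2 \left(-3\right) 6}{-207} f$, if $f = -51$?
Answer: $- \frac{29172}{23} \approx -1268.3$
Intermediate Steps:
$143 \frac{2 \left(-3\right) 6}{-207} f = 143 \frac{2 \left(-3\right) 6}{-207} \left(-51\right) = 143 \left(-6\right) 6 \left(- \frac{1}{207}\right) \left(-51\right) = 143 \left(\left(-36\right) \left(- \frac{1}{207}\right)\right) \left(-51\right) = 143 \cdot \frac{4}{23} \left(-51\right) = \frac{572}{23} \left(-51\right) = - \frac{29172}{23}$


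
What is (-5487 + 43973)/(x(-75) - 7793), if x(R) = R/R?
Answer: -19243/3896 ≈ -4.9392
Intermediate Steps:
x(R) = 1
(-5487 + 43973)/(x(-75) - 7793) = (-5487 + 43973)/(1 - 7793) = 38486/(-7792) = 38486*(-1/7792) = -19243/3896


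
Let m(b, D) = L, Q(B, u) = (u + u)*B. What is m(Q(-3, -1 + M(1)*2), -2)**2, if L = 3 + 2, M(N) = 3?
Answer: 25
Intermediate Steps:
Q(B, u) = 2*B*u (Q(B, u) = (2*u)*B = 2*B*u)
L = 5
m(b, D) = 5
m(Q(-3, -1 + M(1)*2), -2)**2 = 5**2 = 25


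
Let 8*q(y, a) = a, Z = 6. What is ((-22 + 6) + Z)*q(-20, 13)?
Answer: -65/4 ≈ -16.250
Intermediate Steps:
q(y, a) = a/8
((-22 + 6) + Z)*q(-20, 13) = ((-22 + 6) + 6)*((1/8)*13) = (-16 + 6)*(13/8) = -10*13/8 = -65/4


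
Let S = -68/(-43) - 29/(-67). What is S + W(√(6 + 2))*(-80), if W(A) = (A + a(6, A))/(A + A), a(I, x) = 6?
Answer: -109437/2881 - 60*√2 ≈ -122.84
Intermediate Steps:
W(A) = (6 + A)/(2*A) (W(A) = (A + 6)/(A + A) = (6 + A)/((2*A)) = (6 + A)*(1/(2*A)) = (6 + A)/(2*A))
S = 5803/2881 (S = -68*(-1/43) - 29*(-1/67) = 68/43 + 29/67 = 5803/2881 ≈ 2.0142)
S + W(√(6 + 2))*(-80) = 5803/2881 + ((6 + √(6 + 2))/(2*(√(6 + 2))))*(-80) = 5803/2881 + ((6 + √8)/(2*(√8)))*(-80) = 5803/2881 + ((6 + 2*√2)/(2*((2*√2))))*(-80) = 5803/2881 + ((√2/4)*(6 + 2*√2)/2)*(-80) = 5803/2881 + (√2*(6 + 2*√2)/8)*(-80) = 5803/2881 - 10*√2*(6 + 2*√2)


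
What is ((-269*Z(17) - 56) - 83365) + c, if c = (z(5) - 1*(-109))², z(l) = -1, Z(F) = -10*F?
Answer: -26027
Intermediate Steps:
c = 11664 (c = (-1 - 1*(-109))² = (-1 + 109)² = 108² = 11664)
((-269*Z(17) - 56) - 83365) + c = ((-(-2690)*17 - 56) - 83365) + 11664 = ((-269*(-170) - 56) - 83365) + 11664 = ((45730 - 56) - 83365) + 11664 = (45674 - 83365) + 11664 = -37691 + 11664 = -26027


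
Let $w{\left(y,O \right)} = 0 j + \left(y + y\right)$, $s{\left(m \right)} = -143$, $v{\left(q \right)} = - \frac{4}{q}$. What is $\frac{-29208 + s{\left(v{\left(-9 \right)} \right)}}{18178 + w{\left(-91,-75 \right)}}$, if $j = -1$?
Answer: $- \frac{29351}{17996} \approx -1.631$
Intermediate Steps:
$w{\left(y,O \right)} = 2 y$ ($w{\left(y,O \right)} = 0 \left(-1\right) + \left(y + y\right) = 0 + 2 y = 2 y$)
$\frac{-29208 + s{\left(v{\left(-9 \right)} \right)}}{18178 + w{\left(-91,-75 \right)}} = \frac{-29208 - 143}{18178 + 2 \left(-91\right)} = - \frac{29351}{18178 - 182} = - \frac{29351}{17996}$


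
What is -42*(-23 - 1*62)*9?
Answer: 32130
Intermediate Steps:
-42*(-23 - 1*62)*9 = -42*(-23 - 62)*9 = -42*(-85)*9 = 3570*9 = 32130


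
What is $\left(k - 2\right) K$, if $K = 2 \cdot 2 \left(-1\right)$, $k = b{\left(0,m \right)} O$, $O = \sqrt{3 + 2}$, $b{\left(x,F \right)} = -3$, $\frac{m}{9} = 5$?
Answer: $8 + 12 \sqrt{5} \approx 34.833$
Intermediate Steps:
$m = 45$ ($m = 9 \cdot 5 = 45$)
$O = \sqrt{5} \approx 2.2361$
$k = - 3 \sqrt{5} \approx -6.7082$
$K = -4$ ($K = 4 \left(-1\right) = -4$)
$\left(k - 2\right) K = \left(- 3 \sqrt{5} - 2\right) \left(-4\right) = \left(-2 - 3 \sqrt{5}\right) \left(-4\right) = 8 + 12 \sqrt{5}$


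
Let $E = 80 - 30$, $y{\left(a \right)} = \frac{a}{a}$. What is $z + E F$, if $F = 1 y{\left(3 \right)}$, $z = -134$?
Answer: $-84$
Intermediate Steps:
$y{\left(a \right)} = 1$
$E = 50$
$F = 1$ ($F = 1 \cdot 1 = 1$)
$z + E F = -134 + 50 \cdot 1 = -134 + 50 = -84$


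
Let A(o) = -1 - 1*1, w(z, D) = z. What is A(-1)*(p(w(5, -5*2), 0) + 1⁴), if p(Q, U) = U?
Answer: -2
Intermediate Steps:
A(o) = -2 (A(o) = -1 - 1 = -2)
A(-1)*(p(w(5, -5*2), 0) + 1⁴) = -2*(0 + 1⁴) = -2*(0 + 1) = -2*1 = -2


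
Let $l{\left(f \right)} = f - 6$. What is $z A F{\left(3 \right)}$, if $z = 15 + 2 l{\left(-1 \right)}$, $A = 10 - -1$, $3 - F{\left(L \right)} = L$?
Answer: $0$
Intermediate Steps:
$l{\left(f \right)} = -6 + f$ ($l{\left(f \right)} = f - 6 = -6 + f$)
$F{\left(L \right)} = 3 - L$
$A = 11$ ($A = 10 + 1 = 11$)
$z = 1$ ($z = 15 + 2 \left(-6 - 1\right) = 15 + 2 \left(-7\right) = 15 - 14 = 1$)
$z A F{\left(3 \right)} = 1 \cdot 11 \left(3 - 3\right) = 11 \left(3 - 3\right) = 11 \cdot 0 = 0$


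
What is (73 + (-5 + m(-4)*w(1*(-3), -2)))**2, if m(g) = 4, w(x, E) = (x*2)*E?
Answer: 13456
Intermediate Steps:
w(x, E) = 2*E*x (w(x, E) = (2*x)*E = 2*E*x)
(73 + (-5 + m(-4)*w(1*(-3), -2)))**2 = (73 + (-5 + 4*(2*(-2)*(1*(-3)))))**2 = (73 + (-5 + 4*(2*(-2)*(-3))))**2 = (73 + (-5 + 4*12))**2 = (73 + (-5 + 48))**2 = (73 + 43)**2 = 116**2 = 13456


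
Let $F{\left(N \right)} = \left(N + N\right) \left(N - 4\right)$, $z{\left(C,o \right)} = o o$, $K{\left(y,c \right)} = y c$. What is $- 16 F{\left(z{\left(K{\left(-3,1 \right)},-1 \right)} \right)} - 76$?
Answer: $20$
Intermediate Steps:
$K{\left(y,c \right)} = c y$
$z{\left(C,o \right)} = o^{2}$
$F{\left(N \right)} = 2 N \left(-4 + N\right)$
$- 16 F{\left(z{\left(K{\left(-3,1 \right)},-1 \right)} \right)} - 76 = - 16 \cdot 2 \left(-1\right)^{2} \left(-4 + \left(-1\right)^{2}\right) - 76 = - 16 \cdot 2 \cdot 1 \left(-4 + 1\right) - 76 = - 16 \cdot 2 \cdot 1 \left(-3\right) - 76 = \left(-16\right) \left(-6\right) - 76 = 96 - 76 = 20$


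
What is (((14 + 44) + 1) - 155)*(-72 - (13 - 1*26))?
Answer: 5664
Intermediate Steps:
(((14 + 44) + 1) - 155)*(-72 - (13 - 1*26)) = ((58 + 1) - 155)*(-72 - (13 - 26)) = (59 - 155)*(-72 - 1*(-13)) = -96*(-72 + 13) = -96*(-59) = 5664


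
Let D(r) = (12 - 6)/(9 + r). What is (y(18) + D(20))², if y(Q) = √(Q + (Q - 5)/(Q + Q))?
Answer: 557197/30276 + 2*√661/29 ≈ 20.177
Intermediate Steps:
D(r) = 6/(9 + r)
y(Q) = √(Q + (-5 + Q)/(2*Q)) (y(Q) = √(Q + (-5 + Q)/((2*Q))) = √(Q + (-5 + Q)*(1/(2*Q))) = √(Q + (-5 + Q)/(2*Q)))
(y(18) + D(20))² = (√(2 - 10/18 + 4*18)/2 + 6/(9 + 20))² = (√(2 - 10*1/18 + 72)/2 + 6/29)² = (√(2 - 5/9 + 72)/2 + 6*(1/29))² = (√(661/9)/2 + 6/29)² = ((√661/3)/2 + 6/29)² = (√661/6 + 6/29)² = (6/29 + √661/6)²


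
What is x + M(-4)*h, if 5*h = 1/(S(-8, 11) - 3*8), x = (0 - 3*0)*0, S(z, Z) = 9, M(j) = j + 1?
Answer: 1/25 ≈ 0.040000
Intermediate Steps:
M(j) = 1 + j
x = 0 (x = (0 + 0)*0 = 0*0 = 0)
h = -1/75 (h = 1/(5*(9 - 3*8)) = 1/(5*(9 - 24)) = (⅕)/(-15) = (⅕)*(-1/15) = -1/75 ≈ -0.013333)
x + M(-4)*h = 0 + (1 - 4)*(-1/75) = 0 - 3*(-1/75) = 0 + 1/25 = 1/25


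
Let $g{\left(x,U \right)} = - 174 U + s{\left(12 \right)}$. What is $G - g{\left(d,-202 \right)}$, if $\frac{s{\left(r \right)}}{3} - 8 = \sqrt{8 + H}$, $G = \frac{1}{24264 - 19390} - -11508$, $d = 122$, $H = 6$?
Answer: $- \frac{115338335}{4874} - 3 \sqrt{14} \approx -23675.0$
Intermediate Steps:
$G = \frac{56089993}{4874}$ ($G = \frac{1}{4874} + 11508 = \frac{56089993}{4874} \approx 11508.0$)
$s{\left(r \right)} = 24 + 3 \sqrt{14}$ ($s{\left(r \right)} = 24 + 3 \sqrt{8 + 6} = 24 + 3 \sqrt{14}$)
$g{\left(x,U \right)} = 24 - 174 U + 3 \sqrt{14}$ ($g{\left(x,U \right)} = - 174 U + \left(24 + 3 \sqrt{14}\right) = 24 - 174 U + 3 \sqrt{14}$)
$G - g{\left(d,-202 \right)} = \frac{56089993}{4874} - \left(24 - -35148 + 3 \sqrt{14}\right) = \frac{56089993}{4874} - \left(24 + 35148 + 3 \sqrt{14}\right) = \frac{56089993}{4874} - \left(35172 + 3 \sqrt{14}\right) = - \frac{115338335}{4874} - 3 \sqrt{14}$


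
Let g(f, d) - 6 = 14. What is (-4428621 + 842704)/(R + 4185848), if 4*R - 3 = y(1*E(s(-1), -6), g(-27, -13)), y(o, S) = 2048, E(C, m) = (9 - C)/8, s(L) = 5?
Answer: -14343668/16745443 ≈ -0.85657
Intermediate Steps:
E(C, m) = 9/8 - C/8 (E(C, m) = (9 - C)*(⅛) = 9/8 - C/8)
g(f, d) = 20 (g(f, d) = 6 + 14 = 20)
R = 2051/4 (R = ¾ + (¼)*2048 = ¾ + 512 = 2051/4 ≈ 512.75)
(-4428621 + 842704)/(R + 4185848) = (-4428621 + 842704)/(2051/4 + 4185848) = -3585917/16745443/4 = -3585917*4/16745443 = -14343668/16745443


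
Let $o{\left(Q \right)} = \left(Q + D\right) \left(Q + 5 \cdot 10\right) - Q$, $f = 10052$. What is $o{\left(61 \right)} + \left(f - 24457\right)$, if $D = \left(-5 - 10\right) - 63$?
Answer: $-16353$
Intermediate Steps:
$D = -78$ ($D = -15 - 63 = -78$)
$o{\left(Q \right)} = - Q + \left(-78 + Q\right) \left(50 + Q\right)$ ($o{\left(Q \right)} = \left(Q - 78\right) \left(Q + 5 \cdot 10\right) - Q = \left(-78 + Q\right) \left(Q + 50\right) - Q = \left(-78 + Q\right) \left(50 + Q\right) - Q = - Q + \left(-78 + Q\right) \left(50 + Q\right)$)
$o{\left(61 \right)} + \left(f - 24457\right) = \left(-3900 + 61^{2} - 1769\right) + \left(10052 - 24457\right) = \left(-3900 + 3721 - 1769\right) + \left(10052 - 24457\right) = -1948 - 14405 = -16353$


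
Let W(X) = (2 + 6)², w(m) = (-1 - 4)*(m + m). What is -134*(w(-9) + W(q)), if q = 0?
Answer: -20636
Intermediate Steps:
w(m) = -10*m
W(X) = 64 (W(X) = 8² = 64)
-134*(w(-9) + W(q)) = -134*(-10*(-9) + 64) = -134*(90 + 64) = -134*154 = -20636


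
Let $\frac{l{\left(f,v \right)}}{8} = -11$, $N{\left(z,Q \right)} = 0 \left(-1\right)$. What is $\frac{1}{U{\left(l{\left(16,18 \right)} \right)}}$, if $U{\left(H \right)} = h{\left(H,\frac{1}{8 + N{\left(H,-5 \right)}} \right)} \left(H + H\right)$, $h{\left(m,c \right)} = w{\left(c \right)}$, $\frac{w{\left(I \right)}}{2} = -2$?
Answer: $\frac{1}{704} \approx 0.0014205$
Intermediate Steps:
$w{\left(I \right)} = -4$ ($w{\left(I \right)} = 2 \left(-2\right) = -4$)
$N{\left(z,Q \right)} = 0$
$l{\left(f,v \right)} = -88$ ($l{\left(f,v \right)} = 8 \left(-11\right) = -88$)
$h{\left(m,c \right)} = -4$
$U{\left(H \right)} = - 8 H$ ($U{\left(H \right)} = - 4 \left(H + H\right) = - 4 \cdot 2 H = - 8 H$)
$\frac{1}{U{\left(l{\left(16,18 \right)} \right)}} = \frac{1}{\left(-8\right) \left(-88\right)} = \frac{1}{704}$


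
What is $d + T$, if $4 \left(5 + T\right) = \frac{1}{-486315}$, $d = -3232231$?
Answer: $- \frac{6287539401361}{1945260} \approx -3.2322 \cdot 10^{6}$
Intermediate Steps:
$T = - \frac{9726301}{1945260}$ ($T = -5 + \frac{1}{4 \left(-486315\right)} = -5 + \frac{1}{4} \left(- \frac{1}{486315}\right) = -5 - \frac{1}{1945260} = - \frac{9726301}{1945260} \approx -5.0$)
$d + T = -3232231 - \frac{9726301}{1945260} = - \frac{6287539401361}{1945260}$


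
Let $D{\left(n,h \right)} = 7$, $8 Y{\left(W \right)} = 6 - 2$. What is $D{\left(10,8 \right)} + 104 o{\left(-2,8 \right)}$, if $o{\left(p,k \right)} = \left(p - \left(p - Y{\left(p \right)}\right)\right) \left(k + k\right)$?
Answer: $839$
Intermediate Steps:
$Y{\left(W \right)} = \frac{1}{2}$ ($Y{\left(W \right)} = \frac{6 - 2}{8} = \frac{1}{8} \cdot 4 = \frac{1}{2}$)
$o{\left(p,k \right)} = k$ ($o{\left(p,k \right)} = \left(p - \left(- \frac{1}{2} + p\right)\right) \left(k + k\right) = \frac{2 k}{2} = k$)
$D{\left(10,8 \right)} + 104 o{\left(-2,8 \right)} = 7 + 104 \cdot 8 = 7 + 832 = 839$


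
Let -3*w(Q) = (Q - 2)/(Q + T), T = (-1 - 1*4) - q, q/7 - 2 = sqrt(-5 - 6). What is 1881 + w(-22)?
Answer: 1043873/555 + 14*I*sqrt(11)/555 ≈ 1880.9 + 0.083663*I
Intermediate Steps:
q = 14 + 7*I*sqrt(11) (q = 14 + 7*sqrt(-5 - 6) = 14 + 7*sqrt(-11) = 14 + 7*(I*sqrt(11)) = 14 + 7*I*sqrt(11) ≈ 14.0 + 23.216*I)
T = -19 - 7*I*sqrt(11) (T = (-1 - 1*4) - (14 + 7*I*sqrt(11)) = (-1 - 4) + (-14 - 7*I*sqrt(11)) = -5 + (-14 - 7*I*sqrt(11)) = -19 - 7*I*sqrt(11) ≈ -19.0 - 23.216*I)
w(Q) = -(-2 + Q)/(3*(-19 + Q - 7*I*sqrt(11))) (w(Q) = -(Q - 2)/(3*(Q + (-19 - 7*I*sqrt(11)))) = -(-2 + Q)/(3*(-19 + Q - 7*I*sqrt(11))))
1881 + w(-22) = 1881 + (-2 - 22)/(3*(19 - 1*(-22) + 7*I*sqrt(11))) = 1881 + (1/3)*(-24)/(19 + 22 + 7*I*sqrt(11)) = 1881 + (1/3)*(-24)/(41 + 7*I*sqrt(11)) = 1881 - 8/(41 + 7*I*sqrt(11))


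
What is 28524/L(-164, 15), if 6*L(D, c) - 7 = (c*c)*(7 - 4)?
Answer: 85572/341 ≈ 250.94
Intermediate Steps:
L(D, c) = 7/6 + c**2/2 (L(D, c) = 7/6 + ((c*c)*(7 - 4))/6 = 7/6 + (c**2*3)/6 = 7/6 + (3*c**2)/6 = 7/6 + c**2/2)
28524/L(-164, 15) = 28524/(7/6 + (1/2)*15**2) = 28524/(7/6 + (1/2)*225) = 28524/(7/6 + 225/2) = 28524/(341/3) = 28524*(3/341) = 85572/341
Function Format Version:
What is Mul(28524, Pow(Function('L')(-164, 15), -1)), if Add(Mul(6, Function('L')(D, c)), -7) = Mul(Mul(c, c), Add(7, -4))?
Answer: Rational(85572, 341) ≈ 250.94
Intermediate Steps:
Function('L')(D, c) = Add(Rational(7, 6), Mul(Rational(1, 2), Pow(c, 2))) (Function('L')(D, c) = Add(Rational(7, 6), Mul(Rational(1, 6), Mul(Mul(c, c), Add(7, -4)))) = Add(Rational(7, 6), Mul(Rational(1, 6), Mul(Pow(c, 2), 3))) = Add(Rational(7, 6), Mul(Rational(1, 6), Mul(3, Pow(c, 2)))) = Add(Rational(7, 6), Mul(Rational(1, 2), Pow(c, 2))))
Mul(28524, Pow(Function('L')(-164, 15), -1)) = Mul(28524, Pow(Add(Rational(7, 6), Mul(Rational(1, 2), Pow(15, 2))), -1)) = Mul(28524, Pow(Add(Rational(7, 6), Mul(Rational(1, 2), 225)), -1)) = Mul(28524, Pow(Add(Rational(7, 6), Rational(225, 2)), -1)) = Mul(28524, Pow(Rational(341, 3), -1)) = Mul(28524, Rational(3, 341)) = Rational(85572, 341)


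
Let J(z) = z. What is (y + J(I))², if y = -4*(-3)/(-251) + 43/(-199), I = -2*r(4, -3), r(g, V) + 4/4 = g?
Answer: 97890765625/2494902601 ≈ 39.236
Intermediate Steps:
r(g, V) = -1 + g
I = -6 (I = -2*(-1 + 4) = -2*3 = -6)
y = -13181/49949 (y = 12*(-1/251) + 43*(-1/199) = -12/251 - 43/199 = -13181/49949 ≈ -0.26389)
(y + J(I))² = (-13181/49949 - 6)² = (-312875/49949)² = 97890765625/2494902601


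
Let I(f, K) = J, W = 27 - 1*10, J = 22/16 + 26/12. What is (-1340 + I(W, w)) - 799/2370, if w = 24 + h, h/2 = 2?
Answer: -12672821/9480 ≈ -1336.8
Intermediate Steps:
h = 4 (h = 2*2 = 4)
w = 28 (w = 24 + 4 = 28)
J = 85/24 (J = 22*(1/16) + 26*(1/12) = 11/8 + 13/6 = 85/24 ≈ 3.5417)
W = 17 (W = 27 - 10 = 17)
I(f, K) = 85/24
(-1340 + I(W, w)) - 799/2370 = (-1340 + 85/24) - 799/2370 = -32075/24 - 799*1/2370 = -32075/24 - 799/2370 = -12672821/9480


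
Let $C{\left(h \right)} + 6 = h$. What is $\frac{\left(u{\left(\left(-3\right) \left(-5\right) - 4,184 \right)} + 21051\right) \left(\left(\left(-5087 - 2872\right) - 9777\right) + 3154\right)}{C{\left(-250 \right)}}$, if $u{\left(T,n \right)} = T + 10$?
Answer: $\frac{9602247}{8} \approx 1.2003 \cdot 10^{6}$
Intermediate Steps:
$u{\left(T,n \right)} = 10 + T$
$C{\left(h \right)} = -6 + h$
$\frac{\left(u{\left(\left(-3\right) \left(-5\right) - 4,184 \right)} + 21051\right) \left(\left(\left(-5087 - 2872\right) - 9777\right) + 3154\right)}{C{\left(-250 \right)}} = \frac{\left(\left(10 - -11\right) + 21051\right) \left(\left(\left(-5087 - 2872\right) - 9777\right) + 3154\right)}{-6 - 250} = \frac{\left(\left(10 + \left(15 - 4\right)\right) + 21051\right) \left(\left(-7959 - 9777\right) + 3154\right)}{-256} = \left(\left(10 + 11\right) + 21051\right) \left(-17736 + 3154\right) \left(- \frac{1}{256}\right) = \left(21 + 21051\right) \left(-14582\right) \left(- \frac{1}{256}\right) = 21072 \left(-14582\right) \left(- \frac{1}{256}\right) = \left(-307271904\right) \left(- \frac{1}{256}\right) = \frac{9602247}{8}$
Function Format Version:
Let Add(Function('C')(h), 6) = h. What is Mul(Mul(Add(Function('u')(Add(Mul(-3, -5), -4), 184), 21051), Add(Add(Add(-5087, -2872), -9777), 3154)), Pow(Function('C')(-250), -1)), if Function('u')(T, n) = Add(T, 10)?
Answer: Rational(9602247, 8) ≈ 1.2003e+6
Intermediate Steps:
Function('u')(T, n) = Add(10, T)
Function('C')(h) = Add(-6, h)
Mul(Mul(Add(Function('u')(Add(Mul(-3, -5), -4), 184), 21051), Add(Add(Add(-5087, -2872), -9777), 3154)), Pow(Function('C')(-250), -1)) = Mul(Mul(Add(Add(10, Add(Mul(-3, -5), -4)), 21051), Add(Add(Add(-5087, -2872), -9777), 3154)), Pow(Add(-6, -250), -1)) = Mul(Mul(Add(Add(10, Add(15, -4)), 21051), Add(Add(-7959, -9777), 3154)), Pow(-256, -1)) = Mul(Mul(Add(Add(10, 11), 21051), Add(-17736, 3154)), Rational(-1, 256)) = Mul(Mul(Add(21, 21051), -14582), Rational(-1, 256)) = Mul(Mul(21072, -14582), Rational(-1, 256)) = Mul(-307271904, Rational(-1, 256)) = Rational(9602247, 8)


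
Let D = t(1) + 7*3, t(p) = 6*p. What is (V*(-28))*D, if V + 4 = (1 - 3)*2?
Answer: 6048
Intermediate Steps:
D = 27 (D = 6*1 + 7*3 = 6 + 21 = 27)
V = -8 (V = -4 + (1 - 3)*2 = -4 - 2*2 = -4 - 4 = -8)
(V*(-28))*D = -8*(-28)*27 = 224*27 = 6048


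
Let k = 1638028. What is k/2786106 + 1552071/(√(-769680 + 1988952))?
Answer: 819014/1393053 + 517357*√304818/203212 ≈ 1406.2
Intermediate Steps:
k/2786106 + 1552071/(√(-769680 + 1988952)) = 1638028/2786106 + 1552071/(√(-769680 + 1988952)) = 1638028*(1/2786106) + 1552071/(√1219272) = 819014/1393053 + 1552071/((2*√304818)) = 819014/1393053 + 1552071*(√304818/609636) = 819014/1393053 + 517357*√304818/203212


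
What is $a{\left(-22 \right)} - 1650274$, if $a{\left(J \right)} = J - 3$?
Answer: $-1650299$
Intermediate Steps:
$a{\left(J \right)} = -3 + J$
$a{\left(-22 \right)} - 1650274 = \left(-3 - 22\right) - 1650274 = -25 - 1650274 = -1650299$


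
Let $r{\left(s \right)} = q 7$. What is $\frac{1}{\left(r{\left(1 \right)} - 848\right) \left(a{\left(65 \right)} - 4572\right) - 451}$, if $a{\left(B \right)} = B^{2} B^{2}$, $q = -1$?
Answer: $- \frac{1}{15258375766} \approx -6.5538 \cdot 10^{-11}$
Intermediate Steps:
$r{\left(s \right)} = -7$ ($r{\left(s \right)} = \left(-1\right) 7 = -7$)
$a{\left(B \right)} = B^{4}$
$\frac{1}{\left(r{\left(1 \right)} - 848\right) \left(a{\left(65 \right)} - 4572\right) - 451} = \frac{1}{\left(-7 - 848\right) \left(65^{4} - 4572\right) - 451} = \frac{1}{- 855 \left(17850625 - 4572\right) - 451} = \frac{1}{\left(-855\right) 17846053 - 451} = \frac{1}{-15258375315 - 451} = \frac{1}{-15258375766} = - \frac{1}{15258375766}$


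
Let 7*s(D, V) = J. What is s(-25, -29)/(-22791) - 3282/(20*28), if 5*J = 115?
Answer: -5342993/911640 ≈ -5.8609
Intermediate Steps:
J = 23 (J = (⅕)*115 = 23)
s(D, V) = 23/7 (s(D, V) = (⅐)*23 = 23/7)
s(-25, -29)/(-22791) - 3282/(20*28) = (23/7)/(-22791) - 3282/(20*28) = (23/7)*(-1/22791) - 3282/560 = -23/159537 - 3282*1/560 = -23/159537 - 1641/280 = -5342993/911640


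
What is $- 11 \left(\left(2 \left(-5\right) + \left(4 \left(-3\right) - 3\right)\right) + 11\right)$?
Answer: $154$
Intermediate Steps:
$- 11 \left(\left(2 \left(-5\right) + \left(4 \left(-3\right) - 3\right)\right) + 11\right) = - 11 \left(\left(-10 - 15\right) + 11\right) = - 11 \left(-25 + 11\right) = \left(-11\right) \left(-14\right) = 154$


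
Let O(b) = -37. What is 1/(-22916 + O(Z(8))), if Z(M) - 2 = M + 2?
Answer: -1/22953 ≈ -4.3567e-5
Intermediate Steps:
Z(M) = 4 + M (Z(M) = 2 + (M + 2) = 2 + (2 + M) = 4 + M)
1/(-22916 + O(Z(8))) = 1/(-22916 - 37) = 1/(-22953) = -1/22953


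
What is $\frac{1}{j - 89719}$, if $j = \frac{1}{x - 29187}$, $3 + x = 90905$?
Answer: $- \frac{61715}{5537008084} \approx -1.1146 \cdot 10^{-5}$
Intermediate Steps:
$x = 90902$ ($x = -3 + 90905 = 90902$)
$j = \frac{1}{61715}$ ($j = \frac{1}{90902 - 29187} = \frac{1}{61715} \approx 1.6204 \cdot 10^{-5}$)
$\frac{1}{j - 89719} = \frac{1}{\frac{1}{61715} - 89719} = \frac{1}{- \frac{5537008084}{61715}} = - \frac{61715}{5537008084}$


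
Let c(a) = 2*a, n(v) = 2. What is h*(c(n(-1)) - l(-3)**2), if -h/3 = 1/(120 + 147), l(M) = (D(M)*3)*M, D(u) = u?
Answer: 725/89 ≈ 8.1461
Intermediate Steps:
l(M) = 3*M**2 (l(M) = (M*3)*M = (3*M)*M = 3*M**2)
h = -1/89 (h = -3/(120 + 147) = -3/267 = -3*1/267 = -1/89 ≈ -0.011236)
h*(c(n(-1)) - l(-3)**2) = -(2*2 - (3*(-3)**2)**2)/89 = -(4 - (3*9)**2)/89 = -(4 - 1*27**2)/89 = -(4 - 1*729)/89 = -(4 - 729)/89 = -1/89*(-725) = 725/89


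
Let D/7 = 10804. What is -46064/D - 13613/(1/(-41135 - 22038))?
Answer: 16259529332927/18907 ≈ 8.5997e+8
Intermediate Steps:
D = 75628 (D = 7*10804 = 75628)
-46064/D - 13613/(1/(-41135 - 22038)) = -46064/75628 - 13613/(1/(-41135 - 22038)) = -46064*1/75628 - 13613/(1/(-63173)) = -11516/18907 - 13613/(-1/63173) = -11516/18907 - 13613*(-63173) = -11516/18907 + 859974049 = 16259529332927/18907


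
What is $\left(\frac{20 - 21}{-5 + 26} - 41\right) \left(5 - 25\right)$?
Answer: $\frac{17240}{21} \approx 820.95$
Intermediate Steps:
$\left(\frac{20 - 21}{-5 + 26} - 41\right) \left(5 - 25\right) = \left(- \frac{1}{21} - 41\right) \left(5 - 25\right) = \left(\left(-1\right) \frac{1}{21} - 41\right) \left(-20\right) = \left(- \frac{1}{21} - 41\right) \left(-20\right) = \left(- \frac{862}{21}\right) \left(-20\right) = \frac{17240}{21}$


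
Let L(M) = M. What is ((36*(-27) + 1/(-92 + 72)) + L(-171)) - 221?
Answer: -27281/20 ≈ -1364.1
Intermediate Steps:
((36*(-27) + 1/(-92 + 72)) + L(-171)) - 221 = ((36*(-27) + 1/(-92 + 72)) - 171) - 221 = ((-972 + 1/(-20)) - 171) - 221 = ((-972 - 1/20) - 171) - 221 = (-19441/20 - 171) - 221 = -22861/20 - 221 = -27281/20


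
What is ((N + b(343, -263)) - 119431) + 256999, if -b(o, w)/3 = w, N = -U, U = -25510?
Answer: 163867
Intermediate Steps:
N = 25510 (N = -1*(-25510) = 25510)
b(o, w) = -3*w
((N + b(343, -263)) - 119431) + 256999 = ((25510 - 3*(-263)) - 119431) + 256999 = ((25510 + 789) - 119431) + 256999 = (26299 - 119431) + 256999 = -93132 + 256999 = 163867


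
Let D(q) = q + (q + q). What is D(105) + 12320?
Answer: 12635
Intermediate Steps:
D(q) = 3*q (D(q) = q + 2*q = 3*q)
D(105) + 12320 = 3*105 + 12320 = 315 + 12320 = 12635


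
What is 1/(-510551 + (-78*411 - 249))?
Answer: -1/542858 ≈ -1.8421e-6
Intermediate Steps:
1/(-510551 + (-78*411 - 249)) = 1/(-510551 + (-32058 - 249)) = 1/(-510551 - 32307) = 1/(-542858) = -1/542858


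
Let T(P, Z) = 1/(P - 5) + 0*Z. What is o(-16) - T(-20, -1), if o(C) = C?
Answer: -399/25 ≈ -15.960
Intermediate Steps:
T(P, Z) = 1/(-5 + P) (T(P, Z) = 1/(-5 + P) + 0 = 1/(-5 + P))
o(-16) - T(-20, -1) = -16 - 1/(-5 - 20) = -16 - 1/(-25) = -16 - 1*(-1/25) = -16 + 1/25 = -399/25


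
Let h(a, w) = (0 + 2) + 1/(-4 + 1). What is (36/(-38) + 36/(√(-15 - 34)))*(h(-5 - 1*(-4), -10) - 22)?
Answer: 366/19 + 732*I/7 ≈ 19.263 + 104.57*I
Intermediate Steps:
h(a, w) = 5/3 (h(a, w) = 2 + 1/(-3) = 2 - ⅓ = 5/3)
(36/(-38) + 36/(√(-15 - 34)))*(h(-5 - 1*(-4), -10) - 22) = (36/(-38) + 36/(√(-15 - 34)))*(5/3 - 22) = (36*(-1/38) + 36/(√(-49)))*(-61/3) = (-18/19 + 36/((7*I)))*(-61/3) = (-18/19 + 36*(-I/7))*(-61/3) = (-18/19 - 36*I/7)*(-61/3) = 366/19 + 732*I/7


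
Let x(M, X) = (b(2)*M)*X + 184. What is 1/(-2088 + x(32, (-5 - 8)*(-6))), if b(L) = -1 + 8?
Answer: 1/15568 ≈ 6.4234e-5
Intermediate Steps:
b(L) = 7
x(M, X) = 184 + 7*M*X (x(M, X) = (7*M)*X + 184 = 7*M*X + 184 = 184 + 7*M*X)
1/(-2088 + x(32, (-5 - 8)*(-6))) = 1/(-2088 + (184 + 7*32*((-5 - 8)*(-6)))) = 1/(-2088 + (184 + 7*32*(-13*(-6)))) = 1/(-2088 + (184 + 7*32*78)) = 1/(-2088 + (184 + 17472)) = 1/(-2088 + 17656) = 1/15568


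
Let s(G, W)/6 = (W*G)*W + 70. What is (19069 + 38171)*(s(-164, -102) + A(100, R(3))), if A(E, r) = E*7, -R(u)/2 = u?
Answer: -585932451840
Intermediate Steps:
s(G, W) = 420 + 6*G*W² (s(G, W) = 6*((W*G)*W + 70) = 6*((G*W)*W + 70) = 6*(G*W² + 70) = 6*(70 + G*W²) = 420 + 6*G*W²)
R(u) = -2*u
A(E, r) = 7*E
(19069 + 38171)*(s(-164, -102) + A(100, R(3))) = (19069 + 38171)*((420 + 6*(-164)*(-102)²) + 7*100) = 57240*((420 + 6*(-164)*10404) + 700) = 57240*((420 - 10237536) + 700) = 57240*(-10237116 + 700) = 57240*(-10236416) = -585932451840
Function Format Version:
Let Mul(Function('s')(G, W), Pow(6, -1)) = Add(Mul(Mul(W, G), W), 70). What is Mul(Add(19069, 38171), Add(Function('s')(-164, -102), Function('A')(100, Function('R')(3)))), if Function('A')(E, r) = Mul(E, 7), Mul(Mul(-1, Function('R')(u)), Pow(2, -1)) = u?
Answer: -585932451840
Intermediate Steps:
Function('s')(G, W) = Add(420, Mul(6, G, Pow(W, 2))) (Function('s')(G, W) = Mul(6, Add(Mul(Mul(W, G), W), 70)) = Mul(6, Add(Mul(Mul(G, W), W), 70)) = Mul(6, Add(Mul(G, Pow(W, 2)), 70)) = Mul(6, Add(70, Mul(G, Pow(W, 2)))) = Add(420, Mul(6, G, Pow(W, 2))))
Function('R')(u) = Mul(-2, u)
Function('A')(E, r) = Mul(7, E)
Mul(Add(19069, 38171), Add(Function('s')(-164, -102), Function('A')(100, Function('R')(3)))) = Mul(Add(19069, 38171), Add(Add(420, Mul(6, -164, Pow(-102, 2))), Mul(7, 100))) = Mul(57240, Add(Add(420, Mul(6, -164, 10404)), 700)) = Mul(57240, Add(Add(420, -10237536), 700)) = Mul(57240, Add(-10237116, 700)) = Mul(57240, -10236416) = -585932451840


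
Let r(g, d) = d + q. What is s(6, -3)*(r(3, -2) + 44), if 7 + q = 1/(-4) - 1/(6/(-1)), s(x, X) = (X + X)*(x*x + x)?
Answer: -8799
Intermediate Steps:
s(x, X) = 2*X*(x + x²) (s(x, X) = (2*X)*(x² + x) = (2*X)*(x + x²) = 2*X*(x + x²))
q = -85/12 (q = -7 + (1/(-4) - 1/(6/(-1))) = -7 + (1*(-¼) - 1/(6*(-1))) = -7 + (-¼ - 1/(-6)) = -7 + (-¼ - 1*(-⅙)) = -7 + (-¼ + ⅙) = -7 - 1/12 = -85/12 ≈ -7.0833)
r(g, d) = -85/12 + d (r(g, d) = d - 85/12 = -85/12 + d)
s(6, -3)*(r(3, -2) + 44) = (2*(-3)*6*(1 + 6))*((-85/12 - 2) + 44) = (2*(-3)*6*7)*(-109/12 + 44) = -252*419/12 = -8799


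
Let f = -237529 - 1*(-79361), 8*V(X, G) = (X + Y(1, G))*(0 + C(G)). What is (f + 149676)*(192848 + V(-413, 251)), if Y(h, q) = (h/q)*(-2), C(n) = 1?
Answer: -821887857637/502 ≈ -1.6372e+9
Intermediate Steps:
Y(h, q) = -2*h/q
V(X, G) = -1/(4*G) + X/8 (V(X, G) = ((X - 2*1/G)*(0 + 1))/8 = ((X - 2/G)*1)/8 = (X - 2/G)/8 = -1/(4*G) + X/8)
f = -158168 (f = -237529 + 79361 = -158168)
(f + 149676)*(192848 + V(-413, 251)) = (-158168 + 149676)*(192848 + (1/8)*(-2 + 251*(-413))/251) = -8492*(192848 + (1/8)*(1/251)*(-2 - 103663)) = -8492*(192848 + (1/8)*(1/251)*(-103665)) = -8492*(192848 - 103665/2008) = -8492*387135119/2008 = -821887857637/502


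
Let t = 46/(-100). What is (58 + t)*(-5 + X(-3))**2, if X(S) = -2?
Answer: 140973/50 ≈ 2819.5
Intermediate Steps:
t = -23/50 (t = 46*(-1/100) = -23/50 ≈ -0.46000)
(58 + t)*(-5 + X(-3))**2 = (58 - 23/50)*(-5 - 2)**2 = (2877/50)*(-7)**2 = (2877/50)*49 = 140973/50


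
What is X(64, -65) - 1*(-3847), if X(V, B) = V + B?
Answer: 3846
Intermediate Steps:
X(V, B) = B + V
X(64, -65) - 1*(-3847) = (-65 + 64) - 1*(-3847) = -1 + 3847 = 3846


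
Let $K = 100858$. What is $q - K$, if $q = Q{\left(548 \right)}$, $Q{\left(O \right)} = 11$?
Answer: $-100847$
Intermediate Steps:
$q = 11$
$q - K = 11 - 100858 = -100847$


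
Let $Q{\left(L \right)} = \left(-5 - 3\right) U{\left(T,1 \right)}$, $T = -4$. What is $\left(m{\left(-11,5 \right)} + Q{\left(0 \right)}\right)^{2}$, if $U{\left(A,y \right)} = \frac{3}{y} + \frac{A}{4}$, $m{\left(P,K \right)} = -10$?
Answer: $676$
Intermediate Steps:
$U{\left(A,y \right)} = \frac{3}{y} + \frac{A}{4}$ ($U{\left(A,y \right)} = \frac{3}{y} + A \frac{1}{4} = \frac{3}{y} + \frac{A}{4}$)
$Q{\left(L \right)} = -16$ ($Q{\left(L \right)} = \left(-5 - 3\right) \left(\frac{3}{1} + \frac{1}{4} \left(-4\right)\right) = - 8 \left(3 \cdot 1 - 1\right) = - 8 \left(3 - 1\right) = \left(-8\right) 2 = -16$)
$\left(m{\left(-11,5 \right)} + Q{\left(0 \right)}\right)^{2} = \left(-10 - 16\right)^{2} = \left(-26\right)^{2} = 676$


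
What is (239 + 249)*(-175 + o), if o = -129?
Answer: -148352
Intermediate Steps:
(239 + 249)*(-175 + o) = (239 + 249)*(-175 - 129) = 488*(-304) = -148352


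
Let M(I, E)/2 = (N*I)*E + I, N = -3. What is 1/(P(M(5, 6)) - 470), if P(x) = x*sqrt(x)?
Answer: I/(10*(-47*I + 17*sqrt(170))) ≈ -9.1548e-5 + 0.00043174*I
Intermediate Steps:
M(I, E) = 2*I - 6*E*I (M(I, E) = 2*((-3*I)*E + I) = 2*(-3*E*I + I) = 2*(I - 3*E*I) = 2*I - 6*E*I)
P(x) = x**(3/2)
1/(P(M(5, 6)) - 470) = 1/((2*5*(1 - 3*6))**(3/2) - 470) = 1/((2*5*(1 - 18))**(3/2) - 470) = 1/((2*5*(-17))**(3/2) - 470) = 1/((-170)**(3/2) - 470) = 1/(-170*I*sqrt(170) - 470) = 1/(-470 - 170*I*sqrt(170))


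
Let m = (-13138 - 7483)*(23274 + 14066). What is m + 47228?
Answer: -769940912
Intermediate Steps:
m = -769988140 (m = -20621*37340 = -769988140)
m + 47228 = -769988140 + 47228 = -769940912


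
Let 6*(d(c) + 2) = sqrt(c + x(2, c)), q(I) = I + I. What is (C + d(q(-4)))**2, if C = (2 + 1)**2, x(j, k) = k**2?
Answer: (21 + sqrt(14))**2/9 ≈ 68.017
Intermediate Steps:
q(I) = 2*I
d(c) = -2 + sqrt(c + c**2)/6
C = 9 (C = 3**2 = 9)
(C + d(q(-4)))**2 = (9 + (-2 + sqrt((2*(-4))*(1 + 2*(-4)))/6))**2 = (9 + (-2 + sqrt(-8*(1 - 8))/6))**2 = (9 + (-2 + sqrt(-8*(-7))/6))**2 = (9 + (-2 + sqrt(56)/6))**2 = (9 + (-2 + (2*sqrt(14))/6))**2 = (9 + (-2 + sqrt(14)/3))**2 = (7 + sqrt(14)/3)**2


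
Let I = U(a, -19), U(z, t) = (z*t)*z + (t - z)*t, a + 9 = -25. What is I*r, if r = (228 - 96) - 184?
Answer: 1156948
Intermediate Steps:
a = -34 (a = -9 - 25 = -34)
r = -52 (r = 132 - 184 = -52)
U(z, t) = t*z² + t*(t - z) (U(z, t) = (t*z)*z + t*(t - z) = t*z² + t*(t - z))
I = -22249 (I = -19*(-19 + (-34)² - 1*(-34)) = -19*(-19 + 1156 + 34) = -19*1171 = -22249)
I*r = -22249*(-52) = 1156948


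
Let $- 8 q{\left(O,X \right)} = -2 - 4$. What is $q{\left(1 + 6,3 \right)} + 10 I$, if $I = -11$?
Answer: $- \frac{437}{4} \approx -109.25$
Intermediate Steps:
$q{\left(O,X \right)} = \frac{3}{4}$ ($q{\left(O,X \right)} = - \frac{-2 - 4}{8} = \left(- \frac{1}{8}\right) \left(-6\right) = \frac{3}{4}$)
$q{\left(1 + 6,3 \right)} + 10 I = \frac{3}{4} + 10 \left(-11\right) = \frac{3}{4} - 110 = - \frac{437}{4}$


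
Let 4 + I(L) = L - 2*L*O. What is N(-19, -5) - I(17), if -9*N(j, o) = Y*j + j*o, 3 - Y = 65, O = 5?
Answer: 140/9 ≈ 15.556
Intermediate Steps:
Y = -62 (Y = 3 - 1*65 = 3 - 65 = -62)
N(j, o) = 62*j/9 - j*o/9 (N(j, o) = -(-62*j + j*o)/9 = 62*j/9 - j*o/9)
I(L) = -4 - 9*L (I(L) = -4 + (L - 2*L*5) = -4 + (L - 10*L) = -4 - 9*L)
N(-19, -5) - I(17) = (1/9)*(-19)*(62 - 1*(-5)) - (-4 - 9*17) = (1/9)*(-19)*(62 + 5) - (-4 - 153) = (1/9)*(-19)*67 - 1*(-157) = -1273/9 + 157 = 140/9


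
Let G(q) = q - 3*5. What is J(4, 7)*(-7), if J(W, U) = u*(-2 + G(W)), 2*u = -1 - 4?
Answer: -455/2 ≈ -227.50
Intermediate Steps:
G(q) = -15 + q (G(q) = q - 15 = -15 + q)
u = -5/2 (u = (-1 - 4)/2 = (½)*(-5) = -5/2 ≈ -2.5000)
J(W, U) = 85/2 - 5*W/2 (J(W, U) = -5*(-2 + (-15 + W))/2 = -5*(-17 + W)/2 = 85/2 - 5*W/2)
J(4, 7)*(-7) = (85/2 - 5/2*4)*(-7) = (85/2 - 10)*(-7) = (65/2)*(-7) = -455/2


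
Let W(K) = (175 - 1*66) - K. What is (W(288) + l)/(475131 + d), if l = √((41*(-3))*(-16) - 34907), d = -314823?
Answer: -179/160308 + I*√32939/160308 ≈ -0.0011166 + 0.0011321*I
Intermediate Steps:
l = I*√32939 (l = √(-123*(-16) - 34907) = √(1968 - 34907) = √(-32939) = I*√32939 ≈ 181.49*I)
W(K) = 109 - K (W(K) = (175 - 66) - K = 109 - K)
(W(288) + l)/(475131 + d) = ((109 - 1*288) + I*√32939)/(475131 - 314823) = ((109 - 288) + I*√32939)/160308 = (-179 + I*√32939)*(1/160308) = -179/160308 + I*√32939/160308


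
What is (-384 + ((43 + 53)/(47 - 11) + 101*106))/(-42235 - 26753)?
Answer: -15487/103482 ≈ -0.14966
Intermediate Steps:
(-384 + ((43 + 53)/(47 - 11) + 101*106))/(-42235 - 26753) = (-384 + (96/36 + 10706))/(-68988) = (-384 + (96*(1/36) + 10706))*(-1/68988) = (-384 + (8/3 + 10706))*(-1/68988) = (-384 + 32126/3)*(-1/68988) = (30974/3)*(-1/68988) = -15487/103482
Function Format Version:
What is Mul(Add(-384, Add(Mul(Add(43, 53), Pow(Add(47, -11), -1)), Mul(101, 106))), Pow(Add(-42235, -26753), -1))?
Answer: Rational(-15487, 103482) ≈ -0.14966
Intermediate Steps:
Mul(Add(-384, Add(Mul(Add(43, 53), Pow(Add(47, -11), -1)), Mul(101, 106))), Pow(Add(-42235, -26753), -1)) = Mul(Add(-384, Add(Mul(96, Pow(36, -1)), 10706)), Pow(-68988, -1)) = Mul(Add(-384, Add(Mul(96, Rational(1, 36)), 10706)), Rational(-1, 68988)) = Mul(Add(-384, Add(Rational(8, 3), 10706)), Rational(-1, 68988)) = Mul(Add(-384, Rational(32126, 3)), Rational(-1, 68988)) = Mul(Rational(30974, 3), Rational(-1, 68988)) = Rational(-15487, 103482)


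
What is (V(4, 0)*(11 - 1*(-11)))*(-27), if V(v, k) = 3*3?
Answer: -5346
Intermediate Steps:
V(v, k) = 9
(V(4, 0)*(11 - 1*(-11)))*(-27) = (9*(11 - 1*(-11)))*(-27) = (9*(11 + 11))*(-27) = (9*22)*(-27) = 198*(-27) = -5346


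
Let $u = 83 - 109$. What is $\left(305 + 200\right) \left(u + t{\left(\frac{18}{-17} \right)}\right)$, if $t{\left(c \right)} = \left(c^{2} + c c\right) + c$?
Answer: $- \frac{3621860}{289} \approx -12532.0$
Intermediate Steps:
$t{\left(c \right)} = c + 2 c^{2}$ ($t{\left(c \right)} = \left(c^{2} + c^{2}\right) + c = 2 c^{2} + c = c + 2 c^{2}$)
$u = -26$
$\left(305 + 200\right) \left(u + t{\left(\frac{18}{-17} \right)}\right) = \left(305 + 200\right) \left(-26 + \frac{18}{-17} \left(1 + 2 \frac{18}{-17}\right)\right) = 505 \left(-26 + 18 \left(- \frac{1}{17}\right) \left(1 + 2 \cdot 18 \left(- \frac{1}{17}\right)\right)\right) = 505 \left(-26 - \frac{18 \left(1 + 2 \left(- \frac{18}{17}\right)\right)}{17}\right) = 505 \left(-26 - \frac{18 \left(1 - \frac{36}{17}\right)}{17}\right) = 505 \left(-26 - - \frac{342}{289}\right) = 505 \left(-26 + \frac{342}{289}\right) = 505 \left(- \frac{7172}{289}\right) = - \frac{3621860}{289}$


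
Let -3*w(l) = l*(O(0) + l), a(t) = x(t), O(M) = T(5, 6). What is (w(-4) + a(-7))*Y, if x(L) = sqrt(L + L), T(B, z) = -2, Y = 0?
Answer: 0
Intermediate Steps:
O(M) = -2
x(L) = sqrt(2)*sqrt(L) (x(L) = sqrt(2*L) = sqrt(2)*sqrt(L))
a(t) = sqrt(2)*sqrt(t)
w(l) = -l*(-2 + l)/3
(w(-4) + a(-7))*Y = ((1/3)*(-4)*(2 - 1*(-4)) + sqrt(2)*sqrt(-7))*0 = ((1/3)*(-4)*(2 + 4) + sqrt(2)*(I*sqrt(7)))*0 = ((1/3)*(-4)*6 + I*sqrt(14))*0 = (-8 + I*sqrt(14))*0 = 0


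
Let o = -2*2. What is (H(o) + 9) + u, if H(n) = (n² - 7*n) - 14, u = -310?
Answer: -271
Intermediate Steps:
o = -4
H(n) = -14 + n² - 7*n
(H(o) + 9) + u = ((-14 + (-4)² - 7*(-4)) + 9) - 310 = ((-14 + 16 + 28) + 9) - 310 = (30 + 9) - 310 = 39 - 310 = -271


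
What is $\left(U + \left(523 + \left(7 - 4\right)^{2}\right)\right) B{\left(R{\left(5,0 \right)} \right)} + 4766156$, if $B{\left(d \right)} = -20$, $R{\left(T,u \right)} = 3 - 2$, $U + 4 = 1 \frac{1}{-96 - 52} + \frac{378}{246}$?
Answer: $\frac{7214192717}{1517} \approx 4.7556 \cdot 10^{6}$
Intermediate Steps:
$U = - \frac{14989}{6068}$ ($U = -4 + \left(1 \frac{1}{-96 - 52} + \frac{378}{246}\right) = -4 + \left(1 \frac{1}{-96 - 52} + 378 \cdot \frac{1}{246}\right) = -4 + \left(1 \frac{1}{-148} + \frac{63}{41}\right) = -4 + \left(1 \left(- \frac{1}{148}\right) + \frac{63}{41}\right) = -4 + \left(- \frac{1}{148} + \frac{63}{41}\right) = -4 + \frac{9283}{6068} = - \frac{14989}{6068} \approx -2.4702$)
$R{\left(T,u \right)} = 1$
$\left(U + \left(523 + \left(7 - 4\right)^{2}\right)\right) B{\left(R{\left(5,0 \right)} \right)} + 4766156 = \left(- \frac{14989}{6068} + \left(523 + \left(7 - 4\right)^{2}\right)\right) \left(-20\right) + 4766156 = \left(- \frac{14989}{6068} + \left(523 + 3^{2}\right)\right) \left(-20\right) + 4766156 = \left(- \frac{14989}{6068} + \left(523 + 9\right)\right) \left(-20\right) + 4766156 = \left(- \frac{14989}{6068} + 532\right) \left(-20\right) + 4766156 = \frac{3213187}{6068} \left(-20\right) + 4766156 = - \frac{16065935}{1517} + 4766156 = \frac{7214192717}{1517}$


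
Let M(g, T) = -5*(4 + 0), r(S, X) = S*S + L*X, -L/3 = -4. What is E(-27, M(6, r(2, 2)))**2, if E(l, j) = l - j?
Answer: 49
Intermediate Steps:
L = 12 (L = -3*(-4) = 12)
r(S, X) = S**2 + 12*X (r(S, X) = S*S + 12*X = S**2 + 12*X)
M(g, T) = -20 (M(g, T) = -5*4 = -20)
E(-27, M(6, r(2, 2)))**2 = (-27 - 1*(-20))**2 = (-27 + 20)**2 = (-7)**2 = 49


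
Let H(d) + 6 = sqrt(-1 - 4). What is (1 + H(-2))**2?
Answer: (5 - I*sqrt(5))**2 ≈ 20.0 - 22.361*I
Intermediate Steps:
H(d) = -6 + I*sqrt(5) (H(d) = -6 + sqrt(-1 - 4) = -6 + sqrt(-5) = -6 + I*sqrt(5))
(1 + H(-2))**2 = (1 + (-6 + I*sqrt(5)))**2 = (-5 + I*sqrt(5))**2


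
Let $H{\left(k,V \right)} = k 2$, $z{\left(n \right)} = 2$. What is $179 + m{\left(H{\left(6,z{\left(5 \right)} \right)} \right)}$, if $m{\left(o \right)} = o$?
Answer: $191$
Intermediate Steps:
$H{\left(k,V \right)} = 2 k$
$179 + m{\left(H{\left(6,z{\left(5 \right)} \right)} \right)} = 179 + 2 \cdot 6 = 179 + 12 = 191$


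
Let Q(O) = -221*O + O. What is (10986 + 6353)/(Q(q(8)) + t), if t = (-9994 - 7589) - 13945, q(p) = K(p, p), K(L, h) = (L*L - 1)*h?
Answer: -2477/20344 ≈ -0.12176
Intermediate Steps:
K(L, h) = h*(-1 + L**2) (K(L, h) = (L**2 - 1)*h = (-1 + L**2)*h = h*(-1 + L**2))
q(p) = p*(-1 + p**2)
Q(O) = -220*O
t = -31528 (t = -17583 - 13945 = -31528)
(10986 + 6353)/(Q(q(8)) + t) = (10986 + 6353)/(-220*(8**3 - 1*8) - 31528) = 17339/(-220*(512 - 8) - 31528) = 17339/(-220*504 - 31528) = 17339/(-110880 - 31528) = 17339/(-142408) = 17339*(-1/142408) = -2477/20344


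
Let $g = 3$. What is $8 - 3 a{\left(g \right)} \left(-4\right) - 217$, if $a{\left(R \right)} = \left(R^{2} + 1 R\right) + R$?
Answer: $1223$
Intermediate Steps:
$a{\left(R \right)} = R^{2} + 2 R$ ($a{\left(R \right)} = \left(R^{2} + R\right) + R = \left(R + R^{2}\right) + R = R^{2} + 2 R$)
$8 - 3 a{\left(g \right)} \left(-4\right) - 217 = 8 - 3 \cdot 3 \left(2 + 3\right) \left(-4\right) - 217 = 8 - 3 \cdot 3 \cdot 5 \left(-4\right) - 217 = 8 \left(-3\right) 15 \left(-4\right) - 217 = 8 \left(\left(-45\right) \left(-4\right)\right) - 217 = 8 \cdot 180 - 217 = 1440 - 217 = 1223$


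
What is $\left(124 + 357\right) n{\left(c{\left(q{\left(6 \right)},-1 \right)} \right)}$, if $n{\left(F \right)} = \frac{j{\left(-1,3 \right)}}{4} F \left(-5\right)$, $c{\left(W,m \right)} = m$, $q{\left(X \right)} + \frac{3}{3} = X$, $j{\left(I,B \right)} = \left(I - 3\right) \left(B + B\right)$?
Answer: $-14430$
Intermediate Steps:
$j{\left(I,B \right)} = 2 B \left(-3 + I\right)$ ($j{\left(I,B \right)} = \left(-3 + I\right) 2 B = 2 B \left(-3 + I\right)$)
$q{\left(X \right)} = -1 + X$
$n{\left(F \right)} = 30 F$ ($n{\left(F \right)} = \frac{2 \cdot 3 \left(-3 - 1\right)}{4} F \left(-5\right) = 2 \cdot 3 \left(-4\right) \frac{1}{4} F \left(-5\right) = \left(-24\right) \frac{1}{4} F \left(-5\right) = - 6 F \left(-5\right) = 30 F$)
$\left(124 + 357\right) n{\left(c{\left(q{\left(6 \right)},-1 \right)} \right)} = \left(124 + 357\right) 30 \left(-1\right) = 481 \left(-30\right) = -14430$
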